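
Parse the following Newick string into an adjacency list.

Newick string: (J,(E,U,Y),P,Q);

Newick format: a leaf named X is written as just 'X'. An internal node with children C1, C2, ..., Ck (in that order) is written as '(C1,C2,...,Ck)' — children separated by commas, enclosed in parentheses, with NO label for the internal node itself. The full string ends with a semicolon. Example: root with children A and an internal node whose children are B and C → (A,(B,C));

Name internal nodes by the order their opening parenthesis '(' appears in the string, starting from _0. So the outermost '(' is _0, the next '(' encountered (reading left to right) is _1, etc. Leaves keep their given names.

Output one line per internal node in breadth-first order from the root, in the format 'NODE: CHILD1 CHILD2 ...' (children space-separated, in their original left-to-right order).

Answer: _0: J _1 P Q
_1: E U Y

Derivation:
Input: (J,(E,U,Y),P,Q);
Scanning left-to-right, naming '(' by encounter order:
  pos 0: '(' -> open internal node _0 (depth 1)
  pos 3: '(' -> open internal node _1 (depth 2)
  pos 9: ')' -> close internal node _1 (now at depth 1)
  pos 14: ')' -> close internal node _0 (now at depth 0)
Total internal nodes: 2
BFS adjacency from root:
  _0: J _1 P Q
  _1: E U Y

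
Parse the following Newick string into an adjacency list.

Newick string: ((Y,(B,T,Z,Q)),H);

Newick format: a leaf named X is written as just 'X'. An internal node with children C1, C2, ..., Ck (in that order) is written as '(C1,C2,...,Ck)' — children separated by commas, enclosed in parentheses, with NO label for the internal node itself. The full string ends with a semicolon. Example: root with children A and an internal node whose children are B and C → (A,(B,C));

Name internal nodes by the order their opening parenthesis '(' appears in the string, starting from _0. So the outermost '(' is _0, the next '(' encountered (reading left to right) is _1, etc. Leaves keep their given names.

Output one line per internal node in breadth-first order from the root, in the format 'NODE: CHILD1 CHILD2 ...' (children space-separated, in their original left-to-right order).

Input: ((Y,(B,T,Z,Q)),H);
Scanning left-to-right, naming '(' by encounter order:
  pos 0: '(' -> open internal node _0 (depth 1)
  pos 1: '(' -> open internal node _1 (depth 2)
  pos 4: '(' -> open internal node _2 (depth 3)
  pos 12: ')' -> close internal node _2 (now at depth 2)
  pos 13: ')' -> close internal node _1 (now at depth 1)
  pos 16: ')' -> close internal node _0 (now at depth 0)
Total internal nodes: 3
BFS adjacency from root:
  _0: _1 H
  _1: Y _2
  _2: B T Z Q

Answer: _0: _1 H
_1: Y _2
_2: B T Z Q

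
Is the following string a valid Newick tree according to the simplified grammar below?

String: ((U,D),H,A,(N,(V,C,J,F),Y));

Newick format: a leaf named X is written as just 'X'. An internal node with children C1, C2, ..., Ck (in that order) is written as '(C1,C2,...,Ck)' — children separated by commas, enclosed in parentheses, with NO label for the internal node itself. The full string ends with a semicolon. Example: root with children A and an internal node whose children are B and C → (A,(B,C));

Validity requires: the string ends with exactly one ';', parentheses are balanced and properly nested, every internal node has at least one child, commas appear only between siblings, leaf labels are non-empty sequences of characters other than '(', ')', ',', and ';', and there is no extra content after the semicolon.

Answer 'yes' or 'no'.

Input: ((U,D),H,A,(N,(V,C,J,F),Y));
Paren balance: 4 '(' vs 4 ')' OK
Ends with single ';': True
Full parse: OK
Valid: True

Answer: yes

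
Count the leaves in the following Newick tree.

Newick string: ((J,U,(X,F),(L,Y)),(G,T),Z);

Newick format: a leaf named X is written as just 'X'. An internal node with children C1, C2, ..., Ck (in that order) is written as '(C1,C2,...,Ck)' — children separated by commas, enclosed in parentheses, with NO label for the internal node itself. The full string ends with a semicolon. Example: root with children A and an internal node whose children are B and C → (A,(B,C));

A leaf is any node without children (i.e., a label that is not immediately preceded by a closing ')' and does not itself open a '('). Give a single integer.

Newick: ((J,U,(X,F),(L,Y)),(G,T),Z);
Scan left-to-right; a leaf is any maximal label run not followed by '(':
  pos 2: leaf 'J' → count = 1
  pos 4: leaf 'U' → count = 2
  pos 7: leaf 'X' → count = 3
  pos 9: leaf 'F' → count = 4
  pos 13: leaf 'L' → count = 5
  pos 15: leaf 'Y' → count = 6
  pos 20: leaf 'G' → count = 7
  pos 22: leaf 'T' → count = 8
  pos 25: leaf 'Z' → count = 9
Total leaves: 9

Answer: 9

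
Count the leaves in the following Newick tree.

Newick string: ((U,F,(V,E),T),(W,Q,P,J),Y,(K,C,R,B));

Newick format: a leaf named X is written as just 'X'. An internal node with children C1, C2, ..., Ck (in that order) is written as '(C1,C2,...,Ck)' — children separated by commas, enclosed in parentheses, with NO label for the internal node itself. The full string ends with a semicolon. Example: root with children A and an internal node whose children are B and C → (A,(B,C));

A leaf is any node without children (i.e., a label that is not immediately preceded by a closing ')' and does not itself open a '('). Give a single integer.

Newick: ((U,F,(V,E),T),(W,Q,P,J),Y,(K,C,R,B));
Scan left-to-right; a leaf is any maximal label run not followed by '(':
  pos 2: leaf 'U' → count = 1
  pos 4: leaf 'F' → count = 2
  pos 7: leaf 'V' → count = 3
  pos 9: leaf 'E' → count = 4
  pos 12: leaf 'T' → count = 5
  pos 16: leaf 'W' → count = 6
  pos 18: leaf 'Q' → count = 7
  pos 20: leaf 'P' → count = 8
  pos 22: leaf 'J' → count = 9
  pos 25: leaf 'Y' → count = 10
  pos 28: leaf 'K' → count = 11
  pos 30: leaf 'C' → count = 12
  pos 32: leaf 'R' → count = 13
  pos 34: leaf 'B' → count = 14
Total leaves: 14

Answer: 14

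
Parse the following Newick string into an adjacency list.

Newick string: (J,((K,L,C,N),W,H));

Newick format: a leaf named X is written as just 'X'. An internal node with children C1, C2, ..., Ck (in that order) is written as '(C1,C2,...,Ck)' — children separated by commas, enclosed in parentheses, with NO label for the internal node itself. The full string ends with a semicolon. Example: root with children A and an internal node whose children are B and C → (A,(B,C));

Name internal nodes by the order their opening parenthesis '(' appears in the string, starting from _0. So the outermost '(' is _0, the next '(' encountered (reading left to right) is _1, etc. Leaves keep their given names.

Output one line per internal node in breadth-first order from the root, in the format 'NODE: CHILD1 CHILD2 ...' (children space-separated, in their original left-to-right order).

Input: (J,((K,L,C,N),W,H));
Scanning left-to-right, naming '(' by encounter order:
  pos 0: '(' -> open internal node _0 (depth 1)
  pos 3: '(' -> open internal node _1 (depth 2)
  pos 4: '(' -> open internal node _2 (depth 3)
  pos 12: ')' -> close internal node _2 (now at depth 2)
  pos 17: ')' -> close internal node _1 (now at depth 1)
  pos 18: ')' -> close internal node _0 (now at depth 0)
Total internal nodes: 3
BFS adjacency from root:
  _0: J _1
  _1: _2 W H
  _2: K L C N

Answer: _0: J _1
_1: _2 W H
_2: K L C N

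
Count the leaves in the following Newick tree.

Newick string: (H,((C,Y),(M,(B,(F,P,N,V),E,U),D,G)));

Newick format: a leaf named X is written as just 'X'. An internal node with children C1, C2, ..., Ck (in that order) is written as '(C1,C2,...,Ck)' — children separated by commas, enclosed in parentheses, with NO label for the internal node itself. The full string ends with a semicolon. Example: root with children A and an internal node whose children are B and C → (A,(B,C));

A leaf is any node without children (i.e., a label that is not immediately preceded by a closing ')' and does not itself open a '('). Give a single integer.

Answer: 13

Derivation:
Newick: (H,((C,Y),(M,(B,(F,P,N,V),E,U),D,G)));
Scan left-to-right; a leaf is any maximal label run not followed by '(':
  pos 1: leaf 'H' → count = 1
  pos 5: leaf 'C' → count = 2
  pos 7: leaf 'Y' → count = 3
  pos 11: leaf 'M' → count = 4
  pos 14: leaf 'B' → count = 5
  pos 17: leaf 'F' → count = 6
  pos 19: leaf 'P' → count = 7
  pos 21: leaf 'N' → count = 8
  pos 23: leaf 'V' → count = 9
  pos 26: leaf 'E' → count = 10
  pos 28: leaf 'U' → count = 11
  pos 31: leaf 'D' → count = 12
  pos 33: leaf 'G' → count = 13
Total leaves: 13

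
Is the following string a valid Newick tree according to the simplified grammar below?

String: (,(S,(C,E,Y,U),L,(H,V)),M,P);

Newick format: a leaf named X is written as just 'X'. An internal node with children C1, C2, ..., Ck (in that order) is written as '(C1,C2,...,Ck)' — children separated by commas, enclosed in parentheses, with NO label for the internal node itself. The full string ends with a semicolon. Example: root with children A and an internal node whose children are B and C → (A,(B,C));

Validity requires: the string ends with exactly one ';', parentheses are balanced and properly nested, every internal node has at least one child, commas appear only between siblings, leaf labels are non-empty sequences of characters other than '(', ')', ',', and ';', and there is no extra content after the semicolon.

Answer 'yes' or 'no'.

Input: (,(S,(C,E,Y,U),L,(H,V)),M,P);
Paren balance: 4 '(' vs 4 ')' OK
Ends with single ';': True
Full parse: FAILS (empty leaf label at pos 1)
Valid: False

Answer: no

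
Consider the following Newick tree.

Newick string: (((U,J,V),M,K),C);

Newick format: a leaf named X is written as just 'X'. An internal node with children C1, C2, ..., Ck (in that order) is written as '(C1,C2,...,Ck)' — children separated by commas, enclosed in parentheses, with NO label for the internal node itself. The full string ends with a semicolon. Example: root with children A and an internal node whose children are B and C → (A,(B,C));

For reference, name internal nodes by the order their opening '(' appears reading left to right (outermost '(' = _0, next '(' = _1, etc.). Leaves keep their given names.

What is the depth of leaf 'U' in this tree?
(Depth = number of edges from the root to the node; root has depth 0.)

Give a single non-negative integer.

Answer: 3

Derivation:
Newick: (((U,J,V),M,K),C);
Naming internals by '(' encounter order: outermost '(' = _0, next = _1, ...
Query node: U
Path from root: _0 -> _1 -> _2 -> U
Depth of U: 3 (number of edges from root)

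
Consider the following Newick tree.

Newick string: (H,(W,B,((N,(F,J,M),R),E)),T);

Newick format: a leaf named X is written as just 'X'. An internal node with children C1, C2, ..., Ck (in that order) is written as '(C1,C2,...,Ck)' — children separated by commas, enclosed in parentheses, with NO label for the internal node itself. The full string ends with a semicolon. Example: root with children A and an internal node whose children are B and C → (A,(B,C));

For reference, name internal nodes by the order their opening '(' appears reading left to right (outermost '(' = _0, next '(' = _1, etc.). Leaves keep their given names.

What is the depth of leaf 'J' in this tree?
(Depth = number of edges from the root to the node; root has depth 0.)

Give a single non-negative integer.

Answer: 5

Derivation:
Newick: (H,(W,B,((N,(F,J,M),R),E)),T);
Naming internals by '(' encounter order: outermost '(' = _0, next = _1, ...
Query node: J
Path from root: _0 -> _1 -> _2 -> _3 -> _4 -> J
Depth of J: 5 (number of edges from root)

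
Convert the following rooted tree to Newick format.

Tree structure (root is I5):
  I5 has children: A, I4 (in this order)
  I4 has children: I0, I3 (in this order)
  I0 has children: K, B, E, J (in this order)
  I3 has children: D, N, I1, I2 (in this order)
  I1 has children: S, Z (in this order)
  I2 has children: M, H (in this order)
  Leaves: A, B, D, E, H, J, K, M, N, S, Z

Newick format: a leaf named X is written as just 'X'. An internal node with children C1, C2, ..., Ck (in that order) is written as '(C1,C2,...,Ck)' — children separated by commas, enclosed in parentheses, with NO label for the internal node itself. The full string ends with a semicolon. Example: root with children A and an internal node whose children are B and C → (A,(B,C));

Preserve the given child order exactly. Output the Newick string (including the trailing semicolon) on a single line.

Answer: (A,((K,B,E,J),(D,N,(S,Z),(M,H))));

Derivation:
internal I5 with children ['A', 'I4']
  leaf 'A' → 'A'
  internal I4 with children ['I0', 'I3']
    internal I0 with children ['K', 'B', 'E', 'J']
      leaf 'K' → 'K'
      leaf 'B' → 'B'
      leaf 'E' → 'E'
      leaf 'J' → 'J'
    → '(K,B,E,J)'
    internal I3 with children ['D', 'N', 'I1', 'I2']
      leaf 'D' → 'D'
      leaf 'N' → 'N'
      internal I1 with children ['S', 'Z']
        leaf 'S' → 'S'
        leaf 'Z' → 'Z'
      → '(S,Z)'
      internal I2 with children ['M', 'H']
        leaf 'M' → 'M'
        leaf 'H' → 'H'
      → '(M,H)'
    → '(D,N,(S,Z),(M,H))'
  → '((K,B,E,J),(D,N,(S,Z),(M,H)))'
→ '(A,((K,B,E,J),(D,N,(S,Z),(M,H))))'
Final: (A,((K,B,E,J),(D,N,(S,Z),(M,H))));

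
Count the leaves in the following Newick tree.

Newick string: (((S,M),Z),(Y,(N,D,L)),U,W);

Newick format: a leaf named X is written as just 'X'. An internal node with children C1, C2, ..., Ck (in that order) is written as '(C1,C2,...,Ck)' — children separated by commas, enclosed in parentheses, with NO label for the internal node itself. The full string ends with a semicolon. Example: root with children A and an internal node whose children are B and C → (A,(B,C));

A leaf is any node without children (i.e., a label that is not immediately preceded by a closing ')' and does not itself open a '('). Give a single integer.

Answer: 9

Derivation:
Newick: (((S,M),Z),(Y,(N,D,L)),U,W);
Scan left-to-right; a leaf is any maximal label run not followed by '(':
  pos 3: leaf 'S' → count = 1
  pos 5: leaf 'M' → count = 2
  pos 8: leaf 'Z' → count = 3
  pos 12: leaf 'Y' → count = 4
  pos 15: leaf 'N' → count = 5
  pos 17: leaf 'D' → count = 6
  pos 19: leaf 'L' → count = 7
  pos 23: leaf 'U' → count = 8
  pos 25: leaf 'W' → count = 9
Total leaves: 9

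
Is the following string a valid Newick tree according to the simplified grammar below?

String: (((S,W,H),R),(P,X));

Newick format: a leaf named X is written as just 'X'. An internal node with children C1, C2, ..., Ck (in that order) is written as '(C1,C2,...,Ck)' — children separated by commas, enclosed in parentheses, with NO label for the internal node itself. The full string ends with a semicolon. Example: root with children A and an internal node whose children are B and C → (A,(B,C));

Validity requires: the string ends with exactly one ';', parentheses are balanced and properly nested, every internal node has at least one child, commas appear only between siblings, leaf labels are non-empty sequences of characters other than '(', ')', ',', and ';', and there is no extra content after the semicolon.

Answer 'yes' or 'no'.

Answer: yes

Derivation:
Input: (((S,W,H),R),(P,X));
Paren balance: 4 '(' vs 4 ')' OK
Ends with single ';': True
Full parse: OK
Valid: True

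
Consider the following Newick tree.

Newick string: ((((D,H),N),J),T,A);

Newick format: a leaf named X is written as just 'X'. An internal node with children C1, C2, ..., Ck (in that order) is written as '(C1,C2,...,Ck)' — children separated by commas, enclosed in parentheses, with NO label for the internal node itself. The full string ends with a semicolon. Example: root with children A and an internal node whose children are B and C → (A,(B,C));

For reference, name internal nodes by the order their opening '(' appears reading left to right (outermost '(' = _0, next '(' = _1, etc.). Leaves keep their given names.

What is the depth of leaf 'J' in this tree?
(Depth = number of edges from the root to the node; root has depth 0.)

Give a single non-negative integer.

Answer: 2

Derivation:
Newick: ((((D,H),N),J),T,A);
Naming internals by '(' encounter order: outermost '(' = _0, next = _1, ...
Query node: J
Path from root: _0 -> _1 -> J
Depth of J: 2 (number of edges from root)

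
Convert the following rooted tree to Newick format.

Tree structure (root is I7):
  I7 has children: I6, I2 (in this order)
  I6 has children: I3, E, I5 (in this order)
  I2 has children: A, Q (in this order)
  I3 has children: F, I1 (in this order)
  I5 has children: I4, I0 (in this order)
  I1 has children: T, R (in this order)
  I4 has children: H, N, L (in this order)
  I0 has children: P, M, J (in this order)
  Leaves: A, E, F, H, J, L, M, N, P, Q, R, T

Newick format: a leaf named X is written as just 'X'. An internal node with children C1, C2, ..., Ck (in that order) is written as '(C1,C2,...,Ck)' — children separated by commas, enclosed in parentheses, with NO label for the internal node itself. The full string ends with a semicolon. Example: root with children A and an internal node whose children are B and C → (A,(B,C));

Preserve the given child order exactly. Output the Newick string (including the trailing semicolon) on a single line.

internal I7 with children ['I6', 'I2']
  internal I6 with children ['I3', 'E', 'I5']
    internal I3 with children ['F', 'I1']
      leaf 'F' → 'F'
      internal I1 with children ['T', 'R']
        leaf 'T' → 'T'
        leaf 'R' → 'R'
      → '(T,R)'
    → '(F,(T,R))'
    leaf 'E' → 'E'
    internal I5 with children ['I4', 'I0']
      internal I4 with children ['H', 'N', 'L']
        leaf 'H' → 'H'
        leaf 'N' → 'N'
        leaf 'L' → 'L'
      → '(H,N,L)'
      internal I0 with children ['P', 'M', 'J']
        leaf 'P' → 'P'
        leaf 'M' → 'M'
        leaf 'J' → 'J'
      → '(P,M,J)'
    → '((H,N,L),(P,M,J))'
  → '((F,(T,R)),E,((H,N,L),(P,M,J)))'
  internal I2 with children ['A', 'Q']
    leaf 'A' → 'A'
    leaf 'Q' → 'Q'
  → '(A,Q)'
→ '(((F,(T,R)),E,((H,N,L),(P,M,J))),(A,Q))'
Final: (((F,(T,R)),E,((H,N,L),(P,M,J))),(A,Q));

Answer: (((F,(T,R)),E,((H,N,L),(P,M,J))),(A,Q));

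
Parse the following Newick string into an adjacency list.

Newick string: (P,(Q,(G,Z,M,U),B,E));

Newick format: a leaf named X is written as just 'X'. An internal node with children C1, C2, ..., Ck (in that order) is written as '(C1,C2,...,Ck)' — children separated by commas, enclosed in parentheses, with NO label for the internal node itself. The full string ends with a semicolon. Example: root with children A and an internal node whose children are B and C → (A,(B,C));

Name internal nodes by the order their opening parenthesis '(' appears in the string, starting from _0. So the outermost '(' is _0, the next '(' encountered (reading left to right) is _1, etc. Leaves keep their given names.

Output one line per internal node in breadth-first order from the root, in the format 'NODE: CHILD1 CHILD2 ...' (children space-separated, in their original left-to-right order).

Answer: _0: P _1
_1: Q _2 B E
_2: G Z M U

Derivation:
Input: (P,(Q,(G,Z,M,U),B,E));
Scanning left-to-right, naming '(' by encounter order:
  pos 0: '(' -> open internal node _0 (depth 1)
  pos 3: '(' -> open internal node _1 (depth 2)
  pos 6: '(' -> open internal node _2 (depth 3)
  pos 14: ')' -> close internal node _2 (now at depth 2)
  pos 19: ')' -> close internal node _1 (now at depth 1)
  pos 20: ')' -> close internal node _0 (now at depth 0)
Total internal nodes: 3
BFS adjacency from root:
  _0: P _1
  _1: Q _2 B E
  _2: G Z M U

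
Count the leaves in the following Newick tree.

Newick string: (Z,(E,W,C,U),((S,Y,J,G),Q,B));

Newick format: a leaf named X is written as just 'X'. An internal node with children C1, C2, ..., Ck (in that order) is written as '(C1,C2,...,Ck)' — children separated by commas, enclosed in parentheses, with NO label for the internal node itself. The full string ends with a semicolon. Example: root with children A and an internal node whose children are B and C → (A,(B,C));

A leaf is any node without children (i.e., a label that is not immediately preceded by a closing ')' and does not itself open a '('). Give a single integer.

Newick: (Z,(E,W,C,U),((S,Y,J,G),Q,B));
Scan left-to-right; a leaf is any maximal label run not followed by '(':
  pos 1: leaf 'Z' → count = 1
  pos 4: leaf 'E' → count = 2
  pos 6: leaf 'W' → count = 3
  pos 8: leaf 'C' → count = 4
  pos 10: leaf 'U' → count = 5
  pos 15: leaf 'S' → count = 6
  pos 17: leaf 'Y' → count = 7
  pos 19: leaf 'J' → count = 8
  pos 21: leaf 'G' → count = 9
  pos 24: leaf 'Q' → count = 10
  pos 26: leaf 'B' → count = 11
Total leaves: 11

Answer: 11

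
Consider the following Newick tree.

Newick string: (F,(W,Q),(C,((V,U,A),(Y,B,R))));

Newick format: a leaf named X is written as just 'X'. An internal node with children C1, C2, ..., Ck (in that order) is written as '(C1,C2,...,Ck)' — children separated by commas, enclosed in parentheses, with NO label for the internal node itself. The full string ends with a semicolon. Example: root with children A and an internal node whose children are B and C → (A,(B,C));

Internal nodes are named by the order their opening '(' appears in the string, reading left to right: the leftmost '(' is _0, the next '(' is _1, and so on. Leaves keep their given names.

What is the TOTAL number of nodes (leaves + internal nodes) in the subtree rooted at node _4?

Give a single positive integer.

Newick: (F,(W,Q),(C,((V,U,A),(Y,B,R))));
Locate _4: it is the '(' at position 13 (the 5th '(' reading left to right).
Query: subtree rooted at _4
_4: subtree_size = 1 + 3
  V: subtree_size = 1 + 0
  U: subtree_size = 1 + 0
  A: subtree_size = 1 + 0
Total subtree size of _4: 4

Answer: 4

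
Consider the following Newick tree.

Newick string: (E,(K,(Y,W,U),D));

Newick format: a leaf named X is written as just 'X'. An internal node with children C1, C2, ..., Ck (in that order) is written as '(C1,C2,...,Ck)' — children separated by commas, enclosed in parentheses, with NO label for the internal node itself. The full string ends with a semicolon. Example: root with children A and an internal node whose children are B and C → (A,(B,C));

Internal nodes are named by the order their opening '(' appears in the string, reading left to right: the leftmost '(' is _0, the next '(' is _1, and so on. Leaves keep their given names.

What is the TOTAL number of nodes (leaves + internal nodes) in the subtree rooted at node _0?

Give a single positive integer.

Answer: 9

Derivation:
Newick: (E,(K,(Y,W,U),D));
Locate _0: it is the '(' at position 0 (the 1st '(' reading left to right).
Query: subtree rooted at _0
_0: subtree_size = 1 + 8
  E: subtree_size = 1 + 0
  _1: subtree_size = 1 + 6
    K: subtree_size = 1 + 0
    _2: subtree_size = 1 + 3
      Y: subtree_size = 1 + 0
      W: subtree_size = 1 + 0
      U: subtree_size = 1 + 0
    D: subtree_size = 1 + 0
Total subtree size of _0: 9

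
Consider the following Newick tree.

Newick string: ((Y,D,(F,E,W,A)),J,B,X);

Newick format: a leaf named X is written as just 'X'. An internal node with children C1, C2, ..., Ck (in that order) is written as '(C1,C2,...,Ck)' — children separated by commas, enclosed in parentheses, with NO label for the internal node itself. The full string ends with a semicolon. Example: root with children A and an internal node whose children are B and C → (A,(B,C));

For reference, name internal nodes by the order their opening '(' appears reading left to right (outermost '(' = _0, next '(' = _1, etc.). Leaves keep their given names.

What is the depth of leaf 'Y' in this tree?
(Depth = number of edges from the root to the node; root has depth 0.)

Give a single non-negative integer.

Newick: ((Y,D,(F,E,W,A)),J,B,X);
Naming internals by '(' encounter order: outermost '(' = _0, next = _1, ...
Query node: Y
Path from root: _0 -> _1 -> Y
Depth of Y: 2 (number of edges from root)

Answer: 2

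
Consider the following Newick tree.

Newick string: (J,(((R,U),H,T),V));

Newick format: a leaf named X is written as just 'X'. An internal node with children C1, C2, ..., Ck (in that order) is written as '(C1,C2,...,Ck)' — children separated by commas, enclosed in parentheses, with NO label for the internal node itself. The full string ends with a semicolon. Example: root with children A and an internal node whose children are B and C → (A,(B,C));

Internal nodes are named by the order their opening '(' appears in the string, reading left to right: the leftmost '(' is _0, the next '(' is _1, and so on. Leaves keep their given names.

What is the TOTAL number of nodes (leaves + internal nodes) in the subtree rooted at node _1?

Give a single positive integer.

Answer: 8

Derivation:
Newick: (J,(((R,U),H,T),V));
Locate _1: it is the '(' at position 3 (the 2nd '(' reading left to right).
Query: subtree rooted at _1
_1: subtree_size = 1 + 7
  _2: subtree_size = 1 + 5
    _3: subtree_size = 1 + 2
      R: subtree_size = 1 + 0
      U: subtree_size = 1 + 0
    H: subtree_size = 1 + 0
    T: subtree_size = 1 + 0
  V: subtree_size = 1 + 0
Total subtree size of _1: 8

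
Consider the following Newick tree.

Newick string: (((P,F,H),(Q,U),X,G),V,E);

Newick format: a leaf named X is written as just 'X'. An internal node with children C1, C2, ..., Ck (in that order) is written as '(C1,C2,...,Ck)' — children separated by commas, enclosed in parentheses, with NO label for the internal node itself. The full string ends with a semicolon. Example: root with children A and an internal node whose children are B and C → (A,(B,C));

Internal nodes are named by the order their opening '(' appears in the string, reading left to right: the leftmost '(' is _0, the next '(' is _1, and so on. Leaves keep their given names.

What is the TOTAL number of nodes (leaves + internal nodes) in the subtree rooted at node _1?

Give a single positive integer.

Newick: (((P,F,H),(Q,U),X,G),V,E);
Locate _1: it is the '(' at position 1 (the 2nd '(' reading left to right).
Query: subtree rooted at _1
_1: subtree_size = 1 + 9
  _2: subtree_size = 1 + 3
    P: subtree_size = 1 + 0
    F: subtree_size = 1 + 0
    H: subtree_size = 1 + 0
  _3: subtree_size = 1 + 2
    Q: subtree_size = 1 + 0
    U: subtree_size = 1 + 0
  X: subtree_size = 1 + 0
  G: subtree_size = 1 + 0
Total subtree size of _1: 10

Answer: 10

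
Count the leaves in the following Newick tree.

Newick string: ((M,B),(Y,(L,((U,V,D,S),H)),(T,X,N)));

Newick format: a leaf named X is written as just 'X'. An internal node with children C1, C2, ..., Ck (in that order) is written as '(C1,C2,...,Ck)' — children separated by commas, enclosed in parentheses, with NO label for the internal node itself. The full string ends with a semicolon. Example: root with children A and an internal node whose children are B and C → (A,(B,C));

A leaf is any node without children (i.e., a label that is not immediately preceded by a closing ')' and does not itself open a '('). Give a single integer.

Answer: 12

Derivation:
Newick: ((M,B),(Y,(L,((U,V,D,S),H)),(T,X,N)));
Scan left-to-right; a leaf is any maximal label run not followed by '(':
  pos 2: leaf 'M' → count = 1
  pos 4: leaf 'B' → count = 2
  pos 8: leaf 'Y' → count = 3
  pos 11: leaf 'L' → count = 4
  pos 15: leaf 'U' → count = 5
  pos 17: leaf 'V' → count = 6
  pos 19: leaf 'D' → count = 7
  pos 21: leaf 'S' → count = 8
  pos 24: leaf 'H' → count = 9
  pos 29: leaf 'T' → count = 10
  pos 31: leaf 'X' → count = 11
  pos 33: leaf 'N' → count = 12
Total leaves: 12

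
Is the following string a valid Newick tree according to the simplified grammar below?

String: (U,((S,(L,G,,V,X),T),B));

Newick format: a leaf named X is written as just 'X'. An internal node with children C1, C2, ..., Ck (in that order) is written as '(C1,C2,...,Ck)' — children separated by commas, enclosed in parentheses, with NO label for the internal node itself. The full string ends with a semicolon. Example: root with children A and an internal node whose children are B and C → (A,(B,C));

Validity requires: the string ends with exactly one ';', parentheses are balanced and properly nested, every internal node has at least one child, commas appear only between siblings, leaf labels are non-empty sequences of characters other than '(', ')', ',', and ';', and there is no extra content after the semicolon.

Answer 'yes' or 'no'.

Answer: no

Derivation:
Input: (U,((S,(L,G,,V,X),T),B));
Paren balance: 4 '(' vs 4 ')' OK
Ends with single ';': True
Full parse: FAILS (empty leaf label at pos 12)
Valid: False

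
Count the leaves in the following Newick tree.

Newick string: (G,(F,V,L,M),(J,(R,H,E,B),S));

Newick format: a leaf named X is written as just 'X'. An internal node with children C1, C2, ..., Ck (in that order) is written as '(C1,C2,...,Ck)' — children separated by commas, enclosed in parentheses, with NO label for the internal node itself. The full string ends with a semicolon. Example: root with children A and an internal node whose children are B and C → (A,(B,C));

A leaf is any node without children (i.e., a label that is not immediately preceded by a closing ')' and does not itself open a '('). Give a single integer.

Answer: 11

Derivation:
Newick: (G,(F,V,L,M),(J,(R,H,E,B),S));
Scan left-to-right; a leaf is any maximal label run not followed by '(':
  pos 1: leaf 'G' → count = 1
  pos 4: leaf 'F' → count = 2
  pos 6: leaf 'V' → count = 3
  pos 8: leaf 'L' → count = 4
  pos 10: leaf 'M' → count = 5
  pos 14: leaf 'J' → count = 6
  pos 17: leaf 'R' → count = 7
  pos 19: leaf 'H' → count = 8
  pos 21: leaf 'E' → count = 9
  pos 23: leaf 'B' → count = 10
  pos 26: leaf 'S' → count = 11
Total leaves: 11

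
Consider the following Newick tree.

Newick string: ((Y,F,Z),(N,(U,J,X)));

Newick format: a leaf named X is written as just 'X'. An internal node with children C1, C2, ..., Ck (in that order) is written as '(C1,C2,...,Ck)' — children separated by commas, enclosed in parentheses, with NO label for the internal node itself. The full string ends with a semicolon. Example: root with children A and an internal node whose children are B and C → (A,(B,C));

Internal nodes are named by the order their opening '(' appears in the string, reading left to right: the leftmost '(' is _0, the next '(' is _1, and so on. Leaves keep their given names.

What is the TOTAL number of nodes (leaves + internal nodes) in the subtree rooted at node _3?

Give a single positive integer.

Answer: 4

Derivation:
Newick: ((Y,F,Z),(N,(U,J,X)));
Locate _3: it is the '(' at position 12 (the 4th '(' reading left to right).
Query: subtree rooted at _3
_3: subtree_size = 1 + 3
  U: subtree_size = 1 + 0
  J: subtree_size = 1 + 0
  X: subtree_size = 1 + 0
Total subtree size of _3: 4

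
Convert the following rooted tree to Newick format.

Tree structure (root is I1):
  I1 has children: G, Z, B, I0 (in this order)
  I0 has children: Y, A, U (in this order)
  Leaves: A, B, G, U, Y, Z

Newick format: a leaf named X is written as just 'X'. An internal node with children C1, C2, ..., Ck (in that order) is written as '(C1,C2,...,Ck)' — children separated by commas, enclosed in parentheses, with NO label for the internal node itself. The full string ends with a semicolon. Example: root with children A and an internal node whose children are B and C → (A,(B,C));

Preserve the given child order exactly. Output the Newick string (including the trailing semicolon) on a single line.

internal I1 with children ['G', 'Z', 'B', 'I0']
  leaf 'G' → 'G'
  leaf 'Z' → 'Z'
  leaf 'B' → 'B'
  internal I0 with children ['Y', 'A', 'U']
    leaf 'Y' → 'Y'
    leaf 'A' → 'A'
    leaf 'U' → 'U'
  → '(Y,A,U)'
→ '(G,Z,B,(Y,A,U))'
Final: (G,Z,B,(Y,A,U));

Answer: (G,Z,B,(Y,A,U));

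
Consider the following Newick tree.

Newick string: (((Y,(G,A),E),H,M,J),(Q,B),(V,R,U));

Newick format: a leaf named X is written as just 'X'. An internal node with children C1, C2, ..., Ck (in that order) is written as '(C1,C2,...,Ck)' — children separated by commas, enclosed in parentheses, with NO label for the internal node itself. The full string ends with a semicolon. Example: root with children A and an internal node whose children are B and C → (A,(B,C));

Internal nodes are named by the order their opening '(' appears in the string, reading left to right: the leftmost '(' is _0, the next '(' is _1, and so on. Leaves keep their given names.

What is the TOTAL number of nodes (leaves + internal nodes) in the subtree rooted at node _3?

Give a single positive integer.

Answer: 3

Derivation:
Newick: (((Y,(G,A),E),H,M,J),(Q,B),(V,R,U));
Locate _3: it is the '(' at position 5 (the 4th '(' reading left to right).
Query: subtree rooted at _3
_3: subtree_size = 1 + 2
  G: subtree_size = 1 + 0
  A: subtree_size = 1 + 0
Total subtree size of _3: 3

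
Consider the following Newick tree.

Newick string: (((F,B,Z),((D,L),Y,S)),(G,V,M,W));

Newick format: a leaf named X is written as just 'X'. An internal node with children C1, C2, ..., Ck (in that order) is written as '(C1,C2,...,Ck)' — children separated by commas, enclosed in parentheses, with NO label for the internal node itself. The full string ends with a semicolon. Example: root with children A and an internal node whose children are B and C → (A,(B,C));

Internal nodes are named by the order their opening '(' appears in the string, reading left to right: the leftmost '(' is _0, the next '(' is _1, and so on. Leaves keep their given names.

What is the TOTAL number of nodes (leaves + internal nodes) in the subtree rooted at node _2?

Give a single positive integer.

Answer: 4

Derivation:
Newick: (((F,B,Z),((D,L),Y,S)),(G,V,M,W));
Locate _2: it is the '(' at position 2 (the 3rd '(' reading left to right).
Query: subtree rooted at _2
_2: subtree_size = 1 + 3
  F: subtree_size = 1 + 0
  B: subtree_size = 1 + 0
  Z: subtree_size = 1 + 0
Total subtree size of _2: 4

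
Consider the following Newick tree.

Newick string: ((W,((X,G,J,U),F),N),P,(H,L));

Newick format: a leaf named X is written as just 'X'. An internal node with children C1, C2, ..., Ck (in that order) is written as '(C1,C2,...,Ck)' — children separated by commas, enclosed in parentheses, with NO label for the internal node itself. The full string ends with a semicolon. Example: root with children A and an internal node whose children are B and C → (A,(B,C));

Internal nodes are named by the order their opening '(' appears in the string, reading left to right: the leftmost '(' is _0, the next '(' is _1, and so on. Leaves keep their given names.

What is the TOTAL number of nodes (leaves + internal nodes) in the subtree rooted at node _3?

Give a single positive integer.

Newick: ((W,((X,G,J,U),F),N),P,(H,L));
Locate _3: it is the '(' at position 5 (the 4th '(' reading left to right).
Query: subtree rooted at _3
_3: subtree_size = 1 + 4
  X: subtree_size = 1 + 0
  G: subtree_size = 1 + 0
  J: subtree_size = 1 + 0
  U: subtree_size = 1 + 0
Total subtree size of _3: 5

Answer: 5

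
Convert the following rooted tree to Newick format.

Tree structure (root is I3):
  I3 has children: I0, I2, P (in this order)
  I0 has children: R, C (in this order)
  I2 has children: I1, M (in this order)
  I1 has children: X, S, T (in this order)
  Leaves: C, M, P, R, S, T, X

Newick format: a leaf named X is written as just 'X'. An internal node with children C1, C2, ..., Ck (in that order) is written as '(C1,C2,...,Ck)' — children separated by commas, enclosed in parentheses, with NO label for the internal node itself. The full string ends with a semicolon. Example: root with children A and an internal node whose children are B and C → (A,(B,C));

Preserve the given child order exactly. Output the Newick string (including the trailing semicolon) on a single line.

Answer: ((R,C),((X,S,T),M),P);

Derivation:
internal I3 with children ['I0', 'I2', 'P']
  internal I0 with children ['R', 'C']
    leaf 'R' → 'R'
    leaf 'C' → 'C'
  → '(R,C)'
  internal I2 with children ['I1', 'M']
    internal I1 with children ['X', 'S', 'T']
      leaf 'X' → 'X'
      leaf 'S' → 'S'
      leaf 'T' → 'T'
    → '(X,S,T)'
    leaf 'M' → 'M'
  → '((X,S,T),M)'
  leaf 'P' → 'P'
→ '((R,C),((X,S,T),M),P)'
Final: ((R,C),((X,S,T),M),P);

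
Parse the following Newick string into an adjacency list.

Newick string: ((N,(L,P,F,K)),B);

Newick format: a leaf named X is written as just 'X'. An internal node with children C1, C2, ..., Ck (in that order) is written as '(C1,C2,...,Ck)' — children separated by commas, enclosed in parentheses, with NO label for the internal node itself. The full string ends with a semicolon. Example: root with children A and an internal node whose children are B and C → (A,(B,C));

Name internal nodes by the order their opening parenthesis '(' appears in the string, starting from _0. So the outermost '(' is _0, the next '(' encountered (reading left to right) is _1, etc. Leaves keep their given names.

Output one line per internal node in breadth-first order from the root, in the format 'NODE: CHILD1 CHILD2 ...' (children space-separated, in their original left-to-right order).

Input: ((N,(L,P,F,K)),B);
Scanning left-to-right, naming '(' by encounter order:
  pos 0: '(' -> open internal node _0 (depth 1)
  pos 1: '(' -> open internal node _1 (depth 2)
  pos 4: '(' -> open internal node _2 (depth 3)
  pos 12: ')' -> close internal node _2 (now at depth 2)
  pos 13: ')' -> close internal node _1 (now at depth 1)
  pos 16: ')' -> close internal node _0 (now at depth 0)
Total internal nodes: 3
BFS adjacency from root:
  _0: _1 B
  _1: N _2
  _2: L P F K

Answer: _0: _1 B
_1: N _2
_2: L P F K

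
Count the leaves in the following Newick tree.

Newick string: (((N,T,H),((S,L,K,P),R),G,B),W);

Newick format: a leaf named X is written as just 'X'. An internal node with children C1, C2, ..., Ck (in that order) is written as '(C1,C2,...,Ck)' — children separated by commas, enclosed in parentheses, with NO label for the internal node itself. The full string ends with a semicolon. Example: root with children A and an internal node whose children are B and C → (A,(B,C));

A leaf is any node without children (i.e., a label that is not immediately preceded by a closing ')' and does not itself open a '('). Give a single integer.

Answer: 11

Derivation:
Newick: (((N,T,H),((S,L,K,P),R),G,B),W);
Scan left-to-right; a leaf is any maximal label run not followed by '(':
  pos 3: leaf 'N' → count = 1
  pos 5: leaf 'T' → count = 2
  pos 7: leaf 'H' → count = 3
  pos 12: leaf 'S' → count = 4
  pos 14: leaf 'L' → count = 5
  pos 16: leaf 'K' → count = 6
  pos 18: leaf 'P' → count = 7
  pos 21: leaf 'R' → count = 8
  pos 24: leaf 'G' → count = 9
  pos 26: leaf 'B' → count = 10
  pos 29: leaf 'W' → count = 11
Total leaves: 11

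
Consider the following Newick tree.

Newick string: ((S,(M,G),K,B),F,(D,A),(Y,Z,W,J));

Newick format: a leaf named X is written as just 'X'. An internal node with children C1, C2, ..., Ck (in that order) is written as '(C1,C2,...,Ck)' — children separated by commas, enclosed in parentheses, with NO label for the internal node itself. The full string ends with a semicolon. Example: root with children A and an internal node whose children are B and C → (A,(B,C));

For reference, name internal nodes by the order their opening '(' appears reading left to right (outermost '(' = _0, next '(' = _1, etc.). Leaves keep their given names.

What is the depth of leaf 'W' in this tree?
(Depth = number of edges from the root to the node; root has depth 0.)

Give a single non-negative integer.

Answer: 2

Derivation:
Newick: ((S,(M,G),K,B),F,(D,A),(Y,Z,W,J));
Naming internals by '(' encounter order: outermost '(' = _0, next = _1, ...
Query node: W
Path from root: _0 -> _4 -> W
Depth of W: 2 (number of edges from root)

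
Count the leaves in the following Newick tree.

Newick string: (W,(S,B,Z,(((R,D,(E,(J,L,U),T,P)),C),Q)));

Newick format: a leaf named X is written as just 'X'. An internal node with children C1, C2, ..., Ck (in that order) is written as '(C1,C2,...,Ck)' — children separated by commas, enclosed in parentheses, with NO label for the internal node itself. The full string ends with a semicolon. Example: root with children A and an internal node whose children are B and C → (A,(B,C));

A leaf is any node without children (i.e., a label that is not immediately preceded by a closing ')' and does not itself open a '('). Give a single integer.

Answer: 14

Derivation:
Newick: (W,(S,B,Z,(((R,D,(E,(J,L,U),T,P)),C),Q)));
Scan left-to-right; a leaf is any maximal label run not followed by '(':
  pos 1: leaf 'W' → count = 1
  pos 4: leaf 'S' → count = 2
  pos 6: leaf 'B' → count = 3
  pos 8: leaf 'Z' → count = 4
  pos 13: leaf 'R' → count = 5
  pos 15: leaf 'D' → count = 6
  pos 18: leaf 'E' → count = 7
  pos 21: leaf 'J' → count = 8
  pos 23: leaf 'L' → count = 9
  pos 25: leaf 'U' → count = 10
  pos 28: leaf 'T' → count = 11
  pos 30: leaf 'P' → count = 12
  pos 34: leaf 'C' → count = 13
  pos 37: leaf 'Q' → count = 14
Total leaves: 14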